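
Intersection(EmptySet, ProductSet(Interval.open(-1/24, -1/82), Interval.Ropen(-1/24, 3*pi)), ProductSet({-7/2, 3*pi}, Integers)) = EmptySet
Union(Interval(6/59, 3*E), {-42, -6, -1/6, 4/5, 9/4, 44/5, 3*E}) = Union({-42, -6, -1/6, 44/5}, Interval(6/59, 3*E))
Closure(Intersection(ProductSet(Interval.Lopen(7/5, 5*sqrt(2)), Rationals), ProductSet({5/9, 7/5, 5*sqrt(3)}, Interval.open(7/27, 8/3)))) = EmptySet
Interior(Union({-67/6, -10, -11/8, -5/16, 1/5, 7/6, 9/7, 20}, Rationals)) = EmptySet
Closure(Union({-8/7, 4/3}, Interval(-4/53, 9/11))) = Union({-8/7, 4/3}, Interval(-4/53, 9/11))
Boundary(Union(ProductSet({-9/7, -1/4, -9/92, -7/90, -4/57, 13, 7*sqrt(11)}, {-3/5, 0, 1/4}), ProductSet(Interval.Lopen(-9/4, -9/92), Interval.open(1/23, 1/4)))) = Union(ProductSet({-9/4, -9/92}, Interval(1/23, 1/4)), ProductSet({-9/7, -1/4, -9/92, -7/90, -4/57, 13, 7*sqrt(11)}, {-3/5, 0, 1/4}), ProductSet(Interval(-9/4, -9/92), {1/23, 1/4}))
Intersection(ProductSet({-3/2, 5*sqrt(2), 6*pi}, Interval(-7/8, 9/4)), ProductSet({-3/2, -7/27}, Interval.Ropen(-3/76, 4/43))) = ProductSet({-3/2}, Interval.Ropen(-3/76, 4/43))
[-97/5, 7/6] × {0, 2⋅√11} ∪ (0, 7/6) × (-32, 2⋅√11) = ([-97/5, 7/6] × {0, 2⋅√11}) ∪ ((0, 7/6) × (-32, 2⋅√11))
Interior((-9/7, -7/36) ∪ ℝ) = (-∞, ∞)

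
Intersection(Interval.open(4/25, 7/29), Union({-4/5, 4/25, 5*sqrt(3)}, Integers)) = EmptySet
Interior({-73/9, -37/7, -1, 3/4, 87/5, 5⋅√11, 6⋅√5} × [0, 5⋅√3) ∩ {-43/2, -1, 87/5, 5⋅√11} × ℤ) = ∅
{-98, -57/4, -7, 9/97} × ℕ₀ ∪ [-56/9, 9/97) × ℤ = ({-98, -57/4, -7, 9/97} × ℕ₀) ∪ ([-56/9, 9/97) × ℤ)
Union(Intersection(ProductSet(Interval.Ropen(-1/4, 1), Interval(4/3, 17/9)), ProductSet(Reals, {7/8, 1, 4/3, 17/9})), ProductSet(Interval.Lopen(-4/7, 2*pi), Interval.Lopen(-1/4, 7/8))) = Union(ProductSet(Interval.Lopen(-4/7, 2*pi), Interval.Lopen(-1/4, 7/8)), ProductSet(Interval.Ropen(-1/4, 1), {4/3, 17/9}))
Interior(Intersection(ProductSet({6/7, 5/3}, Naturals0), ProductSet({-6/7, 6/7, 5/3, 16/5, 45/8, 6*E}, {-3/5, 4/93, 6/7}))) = EmptySet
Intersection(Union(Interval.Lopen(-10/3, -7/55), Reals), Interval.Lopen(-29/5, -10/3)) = Interval.Lopen(-29/5, -10/3)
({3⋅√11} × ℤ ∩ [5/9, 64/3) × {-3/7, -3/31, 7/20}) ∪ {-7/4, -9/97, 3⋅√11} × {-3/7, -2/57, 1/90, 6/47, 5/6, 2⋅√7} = {-7/4, -9/97, 3⋅√11} × {-3/7, -2/57, 1/90, 6/47, 5/6, 2⋅√7}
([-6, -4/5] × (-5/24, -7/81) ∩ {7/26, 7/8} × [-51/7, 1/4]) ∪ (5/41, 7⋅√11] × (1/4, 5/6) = (5/41, 7⋅√11] × (1/4, 5/6)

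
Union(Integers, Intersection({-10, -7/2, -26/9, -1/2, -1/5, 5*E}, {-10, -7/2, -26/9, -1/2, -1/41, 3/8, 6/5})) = Union({-7/2, -26/9, -1/2}, Integers)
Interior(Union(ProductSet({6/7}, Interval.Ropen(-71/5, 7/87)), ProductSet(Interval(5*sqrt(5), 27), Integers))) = EmptySet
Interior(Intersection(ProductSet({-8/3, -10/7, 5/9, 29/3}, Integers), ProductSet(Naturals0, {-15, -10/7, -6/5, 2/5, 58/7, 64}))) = EmptySet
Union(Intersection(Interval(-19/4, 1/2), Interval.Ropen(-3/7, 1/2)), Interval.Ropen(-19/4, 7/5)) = Interval.Ropen(-19/4, 7/5)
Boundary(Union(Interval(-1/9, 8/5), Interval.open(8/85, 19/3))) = {-1/9, 19/3}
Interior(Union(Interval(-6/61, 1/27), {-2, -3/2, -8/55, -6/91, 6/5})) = Interval.open(-6/61, 1/27)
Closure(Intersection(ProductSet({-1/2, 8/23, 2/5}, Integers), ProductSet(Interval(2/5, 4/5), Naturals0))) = ProductSet({2/5}, Naturals0)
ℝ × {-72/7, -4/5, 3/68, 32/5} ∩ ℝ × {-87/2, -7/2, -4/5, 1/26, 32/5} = ℝ × {-4/5, 32/5}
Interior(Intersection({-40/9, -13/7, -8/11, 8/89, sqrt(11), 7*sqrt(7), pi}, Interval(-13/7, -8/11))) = EmptySet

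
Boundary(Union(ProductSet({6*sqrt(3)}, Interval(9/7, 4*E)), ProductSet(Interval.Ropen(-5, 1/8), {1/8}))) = Union(ProductSet({6*sqrt(3)}, Interval(9/7, 4*E)), ProductSet(Interval(-5, 1/8), {1/8}))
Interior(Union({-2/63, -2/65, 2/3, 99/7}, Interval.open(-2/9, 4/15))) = Interval.open(-2/9, 4/15)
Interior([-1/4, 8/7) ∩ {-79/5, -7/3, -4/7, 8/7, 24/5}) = ∅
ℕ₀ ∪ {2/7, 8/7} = ℕ₀ ∪ {2/7, 8/7}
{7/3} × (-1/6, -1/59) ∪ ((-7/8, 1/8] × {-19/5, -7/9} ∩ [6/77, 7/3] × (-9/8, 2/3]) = ({7/3} × (-1/6, -1/59)) ∪ ([6/77, 1/8] × {-7/9})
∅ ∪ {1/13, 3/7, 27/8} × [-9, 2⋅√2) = {1/13, 3/7, 27/8} × [-9, 2⋅√2)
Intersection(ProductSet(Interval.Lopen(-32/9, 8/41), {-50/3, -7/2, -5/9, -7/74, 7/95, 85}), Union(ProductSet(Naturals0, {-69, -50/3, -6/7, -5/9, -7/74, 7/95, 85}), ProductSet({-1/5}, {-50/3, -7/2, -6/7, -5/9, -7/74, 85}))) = Union(ProductSet({-1/5}, {-50/3, -7/2, -5/9, -7/74, 85}), ProductSet(Range(0, 1, 1), {-50/3, -5/9, -7/74, 7/95, 85}))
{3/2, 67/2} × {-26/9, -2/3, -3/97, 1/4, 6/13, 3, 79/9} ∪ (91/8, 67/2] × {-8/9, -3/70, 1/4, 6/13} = ((91/8, 67/2] × {-8/9, -3/70, 1/4, 6/13}) ∪ ({3/2, 67/2} × {-26/9, -2/3, -3/97, 1/4, 6/13, 3, 79/9})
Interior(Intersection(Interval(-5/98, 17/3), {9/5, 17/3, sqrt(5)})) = EmptySet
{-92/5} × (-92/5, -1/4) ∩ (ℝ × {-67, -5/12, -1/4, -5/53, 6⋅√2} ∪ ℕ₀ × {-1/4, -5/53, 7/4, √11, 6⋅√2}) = {-92/5} × {-5/12}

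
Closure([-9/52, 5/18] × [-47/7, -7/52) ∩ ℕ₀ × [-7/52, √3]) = ∅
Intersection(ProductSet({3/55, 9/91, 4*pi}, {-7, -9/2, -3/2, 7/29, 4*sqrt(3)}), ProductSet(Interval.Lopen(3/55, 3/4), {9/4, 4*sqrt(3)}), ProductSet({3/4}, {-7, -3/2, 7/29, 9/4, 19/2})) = EmptySet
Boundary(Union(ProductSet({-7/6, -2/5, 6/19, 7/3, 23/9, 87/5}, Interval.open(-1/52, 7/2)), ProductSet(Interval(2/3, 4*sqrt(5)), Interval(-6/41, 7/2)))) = Union(ProductSet({2/3, 4*sqrt(5)}, Interval(-6/41, 7/2)), ProductSet({-7/6, -2/5, 6/19, 87/5}, Interval(-1/52, 7/2)), ProductSet({-7/6, -2/5, 6/19, 7/3, 23/9, 87/5}, {7/2}), ProductSet(Interval(2/3, 4*sqrt(5)), {-6/41, 7/2}))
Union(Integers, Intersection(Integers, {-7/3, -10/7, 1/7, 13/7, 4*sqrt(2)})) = Integers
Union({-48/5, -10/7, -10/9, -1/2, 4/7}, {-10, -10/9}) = {-10, -48/5, -10/7, -10/9, -1/2, 4/7}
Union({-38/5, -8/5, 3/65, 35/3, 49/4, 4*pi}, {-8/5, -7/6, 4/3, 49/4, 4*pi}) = {-38/5, -8/5, -7/6, 3/65, 4/3, 35/3, 49/4, 4*pi}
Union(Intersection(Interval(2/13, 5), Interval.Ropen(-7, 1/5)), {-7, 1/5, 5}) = Union({-7, 5}, Interval(2/13, 1/5))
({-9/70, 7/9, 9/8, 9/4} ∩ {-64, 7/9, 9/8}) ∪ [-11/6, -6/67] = [-11/6, -6/67] ∪ {7/9, 9/8}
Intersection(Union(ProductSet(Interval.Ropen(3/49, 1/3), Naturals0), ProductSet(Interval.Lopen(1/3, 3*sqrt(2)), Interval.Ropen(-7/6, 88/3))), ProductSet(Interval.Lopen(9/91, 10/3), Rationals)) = Union(ProductSet(Interval.open(9/91, 1/3), Naturals0), ProductSet(Interval.Lopen(1/3, 10/3), Intersection(Interval.Ropen(-7/6, 88/3), Rationals)))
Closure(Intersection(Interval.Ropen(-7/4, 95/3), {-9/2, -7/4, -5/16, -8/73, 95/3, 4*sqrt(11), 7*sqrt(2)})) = {-7/4, -5/16, -8/73, 4*sqrt(11), 7*sqrt(2)}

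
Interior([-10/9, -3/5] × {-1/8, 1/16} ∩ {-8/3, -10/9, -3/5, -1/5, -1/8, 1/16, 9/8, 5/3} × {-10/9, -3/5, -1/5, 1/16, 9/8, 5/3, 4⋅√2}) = ∅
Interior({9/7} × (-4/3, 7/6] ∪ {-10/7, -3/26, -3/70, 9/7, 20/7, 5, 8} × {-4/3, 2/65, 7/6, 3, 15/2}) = ∅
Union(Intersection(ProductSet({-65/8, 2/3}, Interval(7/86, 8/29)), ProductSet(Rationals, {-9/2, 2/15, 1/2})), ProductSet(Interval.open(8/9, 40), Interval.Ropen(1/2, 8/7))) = Union(ProductSet({-65/8, 2/3}, {2/15}), ProductSet(Interval.open(8/9, 40), Interval.Ropen(1/2, 8/7)))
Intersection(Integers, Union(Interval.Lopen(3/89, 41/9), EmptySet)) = Range(1, 5, 1)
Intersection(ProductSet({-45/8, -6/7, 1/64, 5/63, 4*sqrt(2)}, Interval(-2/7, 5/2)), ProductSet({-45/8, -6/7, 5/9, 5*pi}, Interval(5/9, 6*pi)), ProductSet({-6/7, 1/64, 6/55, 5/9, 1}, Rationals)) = ProductSet({-6/7}, Intersection(Interval(5/9, 5/2), Rationals))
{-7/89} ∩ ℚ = {-7/89}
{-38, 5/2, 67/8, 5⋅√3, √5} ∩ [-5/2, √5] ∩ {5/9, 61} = ∅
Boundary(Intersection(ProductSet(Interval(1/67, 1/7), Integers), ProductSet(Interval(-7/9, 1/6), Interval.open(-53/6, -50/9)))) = ProductSet(Interval(1/67, 1/7), Range(-8, -5, 1))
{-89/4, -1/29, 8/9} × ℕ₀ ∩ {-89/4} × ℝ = {-89/4} × ℕ₀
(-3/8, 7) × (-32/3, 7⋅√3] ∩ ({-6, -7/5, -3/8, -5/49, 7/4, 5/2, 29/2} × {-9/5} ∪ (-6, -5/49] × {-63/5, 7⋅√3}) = ({-5/49, 7/4, 5/2} × {-9/5}) ∪ ((-3/8, -5/49] × {7⋅√3})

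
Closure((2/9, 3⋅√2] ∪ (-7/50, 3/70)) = [-7/50, 3/70] ∪ [2/9, 3⋅√2]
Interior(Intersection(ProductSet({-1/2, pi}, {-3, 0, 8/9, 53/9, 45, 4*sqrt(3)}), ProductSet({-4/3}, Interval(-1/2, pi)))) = EmptySet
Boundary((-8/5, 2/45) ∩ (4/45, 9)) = ∅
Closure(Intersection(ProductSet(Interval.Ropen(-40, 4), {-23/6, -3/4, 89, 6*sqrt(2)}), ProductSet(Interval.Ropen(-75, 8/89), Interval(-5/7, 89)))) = ProductSet(Interval(-40, 8/89), {89, 6*sqrt(2)})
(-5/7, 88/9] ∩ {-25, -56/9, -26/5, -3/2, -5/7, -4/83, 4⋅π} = {-4/83}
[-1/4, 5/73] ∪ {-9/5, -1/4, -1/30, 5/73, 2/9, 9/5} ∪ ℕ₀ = {-9/5, 2/9, 9/5} ∪ [-1/4, 5/73] ∪ ℕ₀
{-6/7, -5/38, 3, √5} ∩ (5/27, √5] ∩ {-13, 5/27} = ∅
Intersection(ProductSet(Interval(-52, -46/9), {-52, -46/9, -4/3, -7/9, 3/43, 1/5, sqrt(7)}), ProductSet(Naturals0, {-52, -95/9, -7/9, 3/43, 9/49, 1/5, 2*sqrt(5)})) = EmptySet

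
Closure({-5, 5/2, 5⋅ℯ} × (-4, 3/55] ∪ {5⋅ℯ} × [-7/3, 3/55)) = {-5, 5/2, 5⋅ℯ} × [-4, 3/55]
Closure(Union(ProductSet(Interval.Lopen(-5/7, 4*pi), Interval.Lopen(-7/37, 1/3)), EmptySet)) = Union(ProductSet({-5/7, 4*pi}, Interval(-7/37, 1/3)), ProductSet(Interval(-5/7, 4*pi), {-7/37, 1/3}), ProductSet(Interval.Lopen(-5/7, 4*pi), Interval.Lopen(-7/37, 1/3)))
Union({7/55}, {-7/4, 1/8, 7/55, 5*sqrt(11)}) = {-7/4, 1/8, 7/55, 5*sqrt(11)}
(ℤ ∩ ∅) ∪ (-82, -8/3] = (-82, -8/3]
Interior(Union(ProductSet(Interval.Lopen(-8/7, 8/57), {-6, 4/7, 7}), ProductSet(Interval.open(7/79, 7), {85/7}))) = EmptySet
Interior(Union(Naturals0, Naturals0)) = EmptySet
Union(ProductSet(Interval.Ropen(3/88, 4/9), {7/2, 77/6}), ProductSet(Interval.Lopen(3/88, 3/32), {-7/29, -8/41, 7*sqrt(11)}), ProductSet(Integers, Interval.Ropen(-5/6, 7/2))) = Union(ProductSet(Integers, Interval.Ropen(-5/6, 7/2)), ProductSet(Interval.Lopen(3/88, 3/32), {-7/29, -8/41, 7*sqrt(11)}), ProductSet(Interval.Ropen(3/88, 4/9), {7/2, 77/6}))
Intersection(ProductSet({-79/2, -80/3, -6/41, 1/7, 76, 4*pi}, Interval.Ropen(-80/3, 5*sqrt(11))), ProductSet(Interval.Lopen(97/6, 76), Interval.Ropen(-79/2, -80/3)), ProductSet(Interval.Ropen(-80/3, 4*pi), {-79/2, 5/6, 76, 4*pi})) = EmptySet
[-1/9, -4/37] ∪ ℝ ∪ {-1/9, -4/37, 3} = (-∞, ∞)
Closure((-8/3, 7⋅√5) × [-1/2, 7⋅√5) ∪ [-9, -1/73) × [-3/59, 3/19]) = ([-9, -1/73) × [-3/59, 3/19]) ∪ ({7⋅√5} × [-1/2, 7⋅√5]) ∪ ([-8/3, 7⋅√5] × {-1/2, 7⋅√5}) ∪ ((-8/3, 7⋅√5) × [-1/2, 7⋅√5)) ∪ ({-8/3, 7⋅√5} × ([-1/2, -3/59] ∪ [3/19, 7⋅√5]))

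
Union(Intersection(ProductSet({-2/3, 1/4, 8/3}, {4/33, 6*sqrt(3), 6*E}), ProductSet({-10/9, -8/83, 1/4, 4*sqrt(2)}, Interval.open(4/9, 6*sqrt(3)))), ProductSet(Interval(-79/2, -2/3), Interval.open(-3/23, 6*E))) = ProductSet(Interval(-79/2, -2/3), Interval.open(-3/23, 6*E))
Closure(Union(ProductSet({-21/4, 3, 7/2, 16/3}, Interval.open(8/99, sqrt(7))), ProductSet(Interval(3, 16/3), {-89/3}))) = Union(ProductSet({-21/4, 3, 7/2, 16/3}, Interval(8/99, sqrt(7))), ProductSet(Interval(3, 16/3), {-89/3}))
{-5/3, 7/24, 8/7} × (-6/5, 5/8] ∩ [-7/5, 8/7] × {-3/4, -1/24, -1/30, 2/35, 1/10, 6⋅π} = {7/24, 8/7} × {-3/4, -1/24, -1/30, 2/35, 1/10}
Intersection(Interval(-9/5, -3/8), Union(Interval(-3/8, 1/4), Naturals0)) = {-3/8}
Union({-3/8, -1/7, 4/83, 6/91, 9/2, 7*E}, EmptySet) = {-3/8, -1/7, 4/83, 6/91, 9/2, 7*E}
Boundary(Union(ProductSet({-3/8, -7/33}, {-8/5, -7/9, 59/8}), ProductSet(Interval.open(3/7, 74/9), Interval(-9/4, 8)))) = Union(ProductSet({-3/8, -7/33}, {-8/5, -7/9, 59/8}), ProductSet({3/7, 74/9}, Interval(-9/4, 8)), ProductSet(Interval(3/7, 74/9), {-9/4, 8}))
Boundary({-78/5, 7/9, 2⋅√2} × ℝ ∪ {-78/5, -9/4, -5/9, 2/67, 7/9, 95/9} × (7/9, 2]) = ({-78/5, 7/9, 2⋅√2} × ℝ) ∪ ({-78/5, -9/4, -5/9, 2/67, 7/9, 95/9} × [7/9, 2])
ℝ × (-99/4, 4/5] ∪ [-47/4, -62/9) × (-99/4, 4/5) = ℝ × (-99/4, 4/5]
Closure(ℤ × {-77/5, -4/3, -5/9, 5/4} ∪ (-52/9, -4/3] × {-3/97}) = (ℤ × {-77/5, -4/3, -5/9, 5/4}) ∪ ([-52/9, -4/3] × {-3/97})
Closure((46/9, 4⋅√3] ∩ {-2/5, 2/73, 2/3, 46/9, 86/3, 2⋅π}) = {2⋅π}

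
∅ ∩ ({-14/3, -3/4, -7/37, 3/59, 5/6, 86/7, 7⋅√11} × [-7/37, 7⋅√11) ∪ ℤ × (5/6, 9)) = ∅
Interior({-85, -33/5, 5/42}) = ∅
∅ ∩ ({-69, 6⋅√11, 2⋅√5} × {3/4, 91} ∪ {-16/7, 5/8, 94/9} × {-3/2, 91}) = ∅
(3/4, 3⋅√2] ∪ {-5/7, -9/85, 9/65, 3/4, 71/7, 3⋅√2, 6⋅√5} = {-5/7, -9/85, 9/65, 71/7, 6⋅√5} ∪ [3/4, 3⋅√2]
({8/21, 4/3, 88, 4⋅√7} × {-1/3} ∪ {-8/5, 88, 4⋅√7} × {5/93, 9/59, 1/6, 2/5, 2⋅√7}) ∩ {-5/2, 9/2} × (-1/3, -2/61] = ∅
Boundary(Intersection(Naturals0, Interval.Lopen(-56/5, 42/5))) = Range(0, 9, 1)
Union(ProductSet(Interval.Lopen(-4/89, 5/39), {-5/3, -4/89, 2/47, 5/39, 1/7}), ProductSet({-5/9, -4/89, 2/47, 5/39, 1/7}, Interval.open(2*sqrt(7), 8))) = Union(ProductSet({-5/9, -4/89, 2/47, 5/39, 1/7}, Interval.open(2*sqrt(7), 8)), ProductSet(Interval.Lopen(-4/89, 5/39), {-5/3, -4/89, 2/47, 5/39, 1/7}))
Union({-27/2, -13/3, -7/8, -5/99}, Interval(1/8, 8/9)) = Union({-27/2, -13/3, -7/8, -5/99}, Interval(1/8, 8/9))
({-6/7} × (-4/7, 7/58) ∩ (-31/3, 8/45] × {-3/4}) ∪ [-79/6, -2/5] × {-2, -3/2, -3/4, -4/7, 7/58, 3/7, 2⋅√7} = [-79/6, -2/5] × {-2, -3/2, -3/4, -4/7, 7/58, 3/7, 2⋅√7}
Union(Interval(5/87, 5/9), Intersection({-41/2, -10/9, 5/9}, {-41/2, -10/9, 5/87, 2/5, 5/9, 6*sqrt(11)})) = Union({-41/2, -10/9}, Interval(5/87, 5/9))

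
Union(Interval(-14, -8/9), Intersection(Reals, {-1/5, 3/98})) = Union({-1/5, 3/98}, Interval(-14, -8/9))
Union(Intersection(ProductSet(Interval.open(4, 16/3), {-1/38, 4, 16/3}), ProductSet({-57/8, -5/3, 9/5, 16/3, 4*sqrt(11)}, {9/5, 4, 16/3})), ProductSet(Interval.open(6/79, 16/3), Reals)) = ProductSet(Interval.open(6/79, 16/3), Reals)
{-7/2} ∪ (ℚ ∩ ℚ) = ℚ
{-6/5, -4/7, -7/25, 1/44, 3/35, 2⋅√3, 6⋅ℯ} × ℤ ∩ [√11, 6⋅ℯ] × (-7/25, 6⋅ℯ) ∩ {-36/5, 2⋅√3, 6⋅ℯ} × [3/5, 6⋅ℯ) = {2⋅√3, 6⋅ℯ} × {1, 2, …, 16}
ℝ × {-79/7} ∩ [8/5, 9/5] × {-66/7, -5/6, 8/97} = ∅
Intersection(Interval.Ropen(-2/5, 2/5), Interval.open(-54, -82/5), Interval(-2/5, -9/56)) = EmptySet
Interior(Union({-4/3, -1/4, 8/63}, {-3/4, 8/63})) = EmptySet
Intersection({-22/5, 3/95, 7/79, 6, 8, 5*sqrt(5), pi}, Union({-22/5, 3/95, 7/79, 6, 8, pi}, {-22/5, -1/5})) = {-22/5, 3/95, 7/79, 6, 8, pi}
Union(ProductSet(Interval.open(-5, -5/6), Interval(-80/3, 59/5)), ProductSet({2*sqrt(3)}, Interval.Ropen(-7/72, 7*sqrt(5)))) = Union(ProductSet({2*sqrt(3)}, Interval.Ropen(-7/72, 7*sqrt(5))), ProductSet(Interval.open(-5, -5/6), Interval(-80/3, 59/5)))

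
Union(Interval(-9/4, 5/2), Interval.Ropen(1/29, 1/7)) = Interval(-9/4, 5/2)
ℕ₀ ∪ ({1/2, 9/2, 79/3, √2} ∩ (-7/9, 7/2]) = ℕ₀ ∪ {1/2, √2}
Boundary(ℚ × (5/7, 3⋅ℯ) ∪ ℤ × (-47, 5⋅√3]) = (ℝ × [5/7, 3⋅ℯ]) ∪ (ℤ × [-47, 5⋅√3])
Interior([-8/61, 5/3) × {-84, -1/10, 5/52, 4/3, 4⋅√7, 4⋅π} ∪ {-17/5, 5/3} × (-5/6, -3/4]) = ∅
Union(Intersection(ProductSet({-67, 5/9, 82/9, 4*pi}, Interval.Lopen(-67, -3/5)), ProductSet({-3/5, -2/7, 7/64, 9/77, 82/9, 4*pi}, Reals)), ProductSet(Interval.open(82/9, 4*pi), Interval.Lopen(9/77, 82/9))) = Union(ProductSet({82/9, 4*pi}, Interval.Lopen(-67, -3/5)), ProductSet(Interval.open(82/9, 4*pi), Interval.Lopen(9/77, 82/9)))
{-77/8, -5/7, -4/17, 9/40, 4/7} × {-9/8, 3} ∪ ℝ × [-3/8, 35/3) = (ℝ × [-3/8, 35/3)) ∪ ({-77/8, -5/7, -4/17, 9/40, 4/7} × {-9/8, 3})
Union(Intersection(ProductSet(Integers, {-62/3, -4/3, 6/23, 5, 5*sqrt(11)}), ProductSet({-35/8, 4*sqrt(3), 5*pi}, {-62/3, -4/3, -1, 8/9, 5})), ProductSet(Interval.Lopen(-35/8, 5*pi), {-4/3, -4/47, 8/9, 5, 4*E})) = ProductSet(Interval.Lopen(-35/8, 5*pi), {-4/3, -4/47, 8/9, 5, 4*E})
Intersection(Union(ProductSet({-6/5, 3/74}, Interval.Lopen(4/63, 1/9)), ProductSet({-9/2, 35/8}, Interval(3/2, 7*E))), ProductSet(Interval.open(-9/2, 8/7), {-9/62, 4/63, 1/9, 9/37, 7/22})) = ProductSet({-6/5, 3/74}, {1/9})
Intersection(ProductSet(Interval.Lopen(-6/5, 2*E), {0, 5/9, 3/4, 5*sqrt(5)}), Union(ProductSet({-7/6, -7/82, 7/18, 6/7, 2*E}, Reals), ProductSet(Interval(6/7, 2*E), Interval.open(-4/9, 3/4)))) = Union(ProductSet({-7/6, -7/82, 7/18, 6/7, 2*E}, {0, 5/9, 3/4, 5*sqrt(5)}), ProductSet(Interval(6/7, 2*E), {0, 5/9}))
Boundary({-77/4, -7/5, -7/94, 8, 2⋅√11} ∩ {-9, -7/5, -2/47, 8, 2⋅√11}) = {-7/5, 8, 2⋅√11}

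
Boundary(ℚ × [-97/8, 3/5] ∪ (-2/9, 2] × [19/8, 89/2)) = ({-2/9, 2} × [19/8, 89/2]) ∪ ([-2/9, 2] × {19/8, 89/2}) ∪ ((-∞, ∞) × [-97/8, 3/5])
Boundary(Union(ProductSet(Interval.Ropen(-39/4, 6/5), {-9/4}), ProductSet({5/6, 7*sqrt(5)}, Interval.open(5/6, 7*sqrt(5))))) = Union(ProductSet({5/6, 7*sqrt(5)}, Interval(5/6, 7*sqrt(5))), ProductSet(Interval(-39/4, 6/5), {-9/4}))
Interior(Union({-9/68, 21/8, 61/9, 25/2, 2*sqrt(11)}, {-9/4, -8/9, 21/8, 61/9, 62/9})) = EmptySet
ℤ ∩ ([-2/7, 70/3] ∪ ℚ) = ℤ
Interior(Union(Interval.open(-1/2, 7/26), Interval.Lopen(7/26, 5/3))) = Union(Interval.open(-1/2, 7/26), Interval.open(7/26, 5/3))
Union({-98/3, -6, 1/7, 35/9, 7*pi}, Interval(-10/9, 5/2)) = Union({-98/3, -6, 35/9, 7*pi}, Interval(-10/9, 5/2))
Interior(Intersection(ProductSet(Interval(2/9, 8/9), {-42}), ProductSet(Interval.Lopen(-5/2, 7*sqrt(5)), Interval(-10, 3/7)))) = EmptySet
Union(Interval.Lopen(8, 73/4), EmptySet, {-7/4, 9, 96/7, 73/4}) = Union({-7/4}, Interval.Lopen(8, 73/4))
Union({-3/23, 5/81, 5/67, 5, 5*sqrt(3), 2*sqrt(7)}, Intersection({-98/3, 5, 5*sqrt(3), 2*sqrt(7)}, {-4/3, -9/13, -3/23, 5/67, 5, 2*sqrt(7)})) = {-3/23, 5/81, 5/67, 5, 5*sqrt(3), 2*sqrt(7)}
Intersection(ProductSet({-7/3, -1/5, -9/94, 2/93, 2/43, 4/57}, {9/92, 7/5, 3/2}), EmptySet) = EmptySet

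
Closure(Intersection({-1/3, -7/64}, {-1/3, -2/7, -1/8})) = {-1/3}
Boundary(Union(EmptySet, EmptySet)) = EmptySet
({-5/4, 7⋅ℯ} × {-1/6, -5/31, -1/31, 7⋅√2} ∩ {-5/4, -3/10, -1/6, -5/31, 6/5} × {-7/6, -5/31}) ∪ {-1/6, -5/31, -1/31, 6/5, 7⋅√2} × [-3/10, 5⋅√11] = ({-5/4} × {-5/31}) ∪ ({-1/6, -5/31, -1/31, 6/5, 7⋅√2} × [-3/10, 5⋅√11])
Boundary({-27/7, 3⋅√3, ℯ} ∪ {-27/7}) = {-27/7, 3⋅√3, ℯ}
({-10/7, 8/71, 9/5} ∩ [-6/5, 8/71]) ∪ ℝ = ℝ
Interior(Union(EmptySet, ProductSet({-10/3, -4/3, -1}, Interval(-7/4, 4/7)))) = EmptySet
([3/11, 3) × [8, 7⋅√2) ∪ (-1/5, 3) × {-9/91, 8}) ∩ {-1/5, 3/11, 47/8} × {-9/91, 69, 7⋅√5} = {3/11} × {-9/91}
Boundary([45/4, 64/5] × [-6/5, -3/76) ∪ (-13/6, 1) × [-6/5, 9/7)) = ({-13/6, 1} × [-6/5, 9/7]) ∪ ({45/4, 64/5} × [-6/5, -3/76]) ∪ ([-13/6, 1] × {-6/5, 9/7}) ∪ ([45/4, 64/5] × {-6/5, -3/76})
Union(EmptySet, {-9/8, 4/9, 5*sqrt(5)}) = {-9/8, 4/9, 5*sqrt(5)}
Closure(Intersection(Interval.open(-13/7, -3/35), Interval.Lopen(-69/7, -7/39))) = Interval(-13/7, -7/39)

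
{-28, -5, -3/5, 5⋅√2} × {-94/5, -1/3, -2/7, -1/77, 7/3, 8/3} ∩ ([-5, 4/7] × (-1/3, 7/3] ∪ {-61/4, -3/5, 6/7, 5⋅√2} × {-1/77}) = ({-5, -3/5} × {-2/7, -1/77, 7/3}) ∪ ({-3/5, 5⋅√2} × {-1/77})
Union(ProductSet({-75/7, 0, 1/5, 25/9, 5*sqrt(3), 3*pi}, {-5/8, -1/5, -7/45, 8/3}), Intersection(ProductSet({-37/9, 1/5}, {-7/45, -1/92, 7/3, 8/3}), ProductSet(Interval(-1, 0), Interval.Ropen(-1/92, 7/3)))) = ProductSet({-75/7, 0, 1/5, 25/9, 5*sqrt(3), 3*pi}, {-5/8, -1/5, -7/45, 8/3})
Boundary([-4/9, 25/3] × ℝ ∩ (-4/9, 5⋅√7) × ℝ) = {-4/9, 25/3} × ℝ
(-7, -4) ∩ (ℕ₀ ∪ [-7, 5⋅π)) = (-7, -4)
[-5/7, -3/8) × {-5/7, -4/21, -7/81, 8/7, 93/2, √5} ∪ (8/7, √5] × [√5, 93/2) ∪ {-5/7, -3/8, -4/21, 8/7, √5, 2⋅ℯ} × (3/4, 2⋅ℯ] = ([-5/7, -3/8) × {-5/7, -4/21, -7/81, 8/7, 93/2, √5}) ∪ ((8/7, √5] × [√5, 93/2)) ∪ ({-5/7, -3/8, -4/21, 8/7, √5, 2⋅ℯ} × (3/4, 2⋅ℯ])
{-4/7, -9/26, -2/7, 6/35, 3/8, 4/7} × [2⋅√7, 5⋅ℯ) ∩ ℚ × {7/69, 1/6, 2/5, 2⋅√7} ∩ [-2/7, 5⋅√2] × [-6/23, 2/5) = ∅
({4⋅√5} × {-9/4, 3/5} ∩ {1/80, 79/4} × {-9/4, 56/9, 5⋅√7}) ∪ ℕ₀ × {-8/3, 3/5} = ℕ₀ × {-8/3, 3/5}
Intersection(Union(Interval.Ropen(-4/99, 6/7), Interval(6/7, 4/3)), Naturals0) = Range(0, 2, 1)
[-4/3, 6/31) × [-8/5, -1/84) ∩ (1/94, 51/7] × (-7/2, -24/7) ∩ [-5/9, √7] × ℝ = ∅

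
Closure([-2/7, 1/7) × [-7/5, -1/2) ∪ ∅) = ({-2/7, 1/7} × [-7/5, -1/2]) ∪ ([-2/7, 1/7] × {-7/5, -1/2}) ∪ ([-2/7, 1/7) × [-7/5, -1/2))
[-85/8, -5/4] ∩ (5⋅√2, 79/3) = ∅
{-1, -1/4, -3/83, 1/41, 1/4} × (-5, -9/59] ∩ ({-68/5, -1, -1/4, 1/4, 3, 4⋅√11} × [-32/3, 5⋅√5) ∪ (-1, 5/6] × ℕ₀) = {-1, -1/4, 1/4} × (-5, -9/59]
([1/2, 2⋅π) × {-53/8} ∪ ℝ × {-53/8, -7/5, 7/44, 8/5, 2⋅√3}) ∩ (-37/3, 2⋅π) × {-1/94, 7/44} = (-37/3, 2⋅π) × {7/44}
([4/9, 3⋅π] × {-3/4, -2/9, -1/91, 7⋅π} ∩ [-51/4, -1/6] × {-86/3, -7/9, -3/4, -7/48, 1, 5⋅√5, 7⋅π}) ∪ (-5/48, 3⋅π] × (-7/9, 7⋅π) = (-5/48, 3⋅π] × (-7/9, 7⋅π)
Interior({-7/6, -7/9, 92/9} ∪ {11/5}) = ∅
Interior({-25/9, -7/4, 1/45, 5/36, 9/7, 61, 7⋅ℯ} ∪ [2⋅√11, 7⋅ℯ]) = (2⋅√11, 7⋅ℯ)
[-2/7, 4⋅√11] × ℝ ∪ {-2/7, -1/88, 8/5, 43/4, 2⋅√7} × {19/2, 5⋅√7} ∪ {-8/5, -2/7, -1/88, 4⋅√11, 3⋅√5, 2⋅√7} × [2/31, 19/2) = ([-2/7, 4⋅√11] × ℝ) ∪ ({-8/5, -2/7, -1/88, 4⋅√11, 3⋅√5, 2⋅√7} × [2/31, 19/2))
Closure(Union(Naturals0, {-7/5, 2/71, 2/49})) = Union({-7/5, 2/71, 2/49}, Naturals0)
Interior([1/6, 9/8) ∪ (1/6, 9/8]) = (1/6, 9/8)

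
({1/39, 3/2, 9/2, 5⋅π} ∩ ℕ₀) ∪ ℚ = ℚ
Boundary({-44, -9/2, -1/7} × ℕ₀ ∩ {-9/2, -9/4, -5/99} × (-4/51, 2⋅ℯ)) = {-9/2} × {0, 1, …, 5}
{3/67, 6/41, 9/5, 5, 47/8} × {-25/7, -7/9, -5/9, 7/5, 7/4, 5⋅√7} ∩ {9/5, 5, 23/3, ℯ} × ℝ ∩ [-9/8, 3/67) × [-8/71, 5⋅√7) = ∅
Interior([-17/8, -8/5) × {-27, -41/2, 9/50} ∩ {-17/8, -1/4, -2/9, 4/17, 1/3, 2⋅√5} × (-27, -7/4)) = ∅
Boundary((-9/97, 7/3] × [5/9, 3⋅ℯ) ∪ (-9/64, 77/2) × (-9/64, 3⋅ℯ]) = ({-9/64, 77/2} × [-9/64, 3⋅ℯ]) ∪ ([-9/64, 77/2] × {-9/64, 3⋅ℯ})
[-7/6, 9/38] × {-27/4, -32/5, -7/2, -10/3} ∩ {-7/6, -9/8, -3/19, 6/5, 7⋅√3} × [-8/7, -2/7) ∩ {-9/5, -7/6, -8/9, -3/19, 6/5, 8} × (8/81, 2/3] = ∅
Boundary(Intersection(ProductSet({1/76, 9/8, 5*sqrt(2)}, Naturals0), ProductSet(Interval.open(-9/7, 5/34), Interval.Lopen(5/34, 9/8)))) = ProductSet({1/76}, Range(1, 2, 1))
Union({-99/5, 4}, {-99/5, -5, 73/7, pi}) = {-99/5, -5, 4, 73/7, pi}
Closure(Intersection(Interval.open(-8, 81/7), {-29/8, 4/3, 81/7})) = {-29/8, 4/3}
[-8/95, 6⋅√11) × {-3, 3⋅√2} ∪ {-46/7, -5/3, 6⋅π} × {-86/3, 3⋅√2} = ({-46/7, -5/3, 6⋅π} × {-86/3, 3⋅√2}) ∪ ([-8/95, 6⋅√11) × {-3, 3⋅√2})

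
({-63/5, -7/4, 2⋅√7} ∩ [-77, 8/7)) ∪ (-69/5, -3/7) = (-69/5, -3/7)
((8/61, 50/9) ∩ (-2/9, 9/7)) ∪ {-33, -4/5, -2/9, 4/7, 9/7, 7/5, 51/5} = {-33, -4/5, -2/9, 7/5, 51/5} ∪ (8/61, 9/7]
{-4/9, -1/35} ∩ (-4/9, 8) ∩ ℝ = {-1/35}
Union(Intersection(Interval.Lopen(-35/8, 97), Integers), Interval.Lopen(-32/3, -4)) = Union(Interval.Lopen(-32/3, -4), Range(-4, 98, 1))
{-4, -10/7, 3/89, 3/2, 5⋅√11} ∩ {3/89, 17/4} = {3/89}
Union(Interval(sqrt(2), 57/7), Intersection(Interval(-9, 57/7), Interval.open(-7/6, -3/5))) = Union(Interval.open(-7/6, -3/5), Interval(sqrt(2), 57/7))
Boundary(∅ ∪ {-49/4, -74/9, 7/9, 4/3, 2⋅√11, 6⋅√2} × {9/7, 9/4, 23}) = {-49/4, -74/9, 7/9, 4/3, 2⋅√11, 6⋅√2} × {9/7, 9/4, 23}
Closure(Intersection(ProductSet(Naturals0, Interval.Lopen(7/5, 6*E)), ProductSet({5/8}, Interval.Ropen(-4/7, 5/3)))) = EmptySet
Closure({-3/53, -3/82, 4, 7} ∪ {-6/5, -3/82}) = {-6/5, -3/53, -3/82, 4, 7}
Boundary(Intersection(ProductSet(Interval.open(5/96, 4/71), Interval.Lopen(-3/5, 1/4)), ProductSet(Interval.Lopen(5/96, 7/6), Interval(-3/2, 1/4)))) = Union(ProductSet({5/96, 4/71}, Interval(-3/5, 1/4)), ProductSet(Interval(5/96, 4/71), {-3/5, 1/4}))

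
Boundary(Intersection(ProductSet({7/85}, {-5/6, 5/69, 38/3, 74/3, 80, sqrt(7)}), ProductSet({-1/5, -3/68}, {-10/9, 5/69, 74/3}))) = EmptySet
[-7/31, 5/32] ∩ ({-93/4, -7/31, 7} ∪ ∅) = {-7/31}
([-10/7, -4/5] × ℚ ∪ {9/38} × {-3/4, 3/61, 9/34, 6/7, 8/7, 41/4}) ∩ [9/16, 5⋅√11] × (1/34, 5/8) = ∅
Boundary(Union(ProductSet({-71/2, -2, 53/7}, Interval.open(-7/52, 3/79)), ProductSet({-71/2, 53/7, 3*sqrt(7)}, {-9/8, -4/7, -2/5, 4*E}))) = Union(ProductSet({-71/2, -2, 53/7}, Interval(-7/52, 3/79)), ProductSet({-71/2, 53/7, 3*sqrt(7)}, {-9/8, -4/7, -2/5, 4*E}))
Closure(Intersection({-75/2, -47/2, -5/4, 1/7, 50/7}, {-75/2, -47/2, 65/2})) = {-75/2, -47/2}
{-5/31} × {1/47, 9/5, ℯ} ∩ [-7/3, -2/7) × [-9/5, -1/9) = ∅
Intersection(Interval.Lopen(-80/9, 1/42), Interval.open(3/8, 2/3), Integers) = EmptySet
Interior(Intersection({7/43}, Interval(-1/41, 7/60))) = EmptySet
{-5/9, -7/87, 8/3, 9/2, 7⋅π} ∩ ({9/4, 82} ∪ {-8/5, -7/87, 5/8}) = {-7/87}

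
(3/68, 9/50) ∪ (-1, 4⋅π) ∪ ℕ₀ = (-1, 4⋅π) ∪ ℕ₀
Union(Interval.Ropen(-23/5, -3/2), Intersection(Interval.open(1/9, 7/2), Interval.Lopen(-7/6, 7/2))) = Union(Interval.Ropen(-23/5, -3/2), Interval.open(1/9, 7/2))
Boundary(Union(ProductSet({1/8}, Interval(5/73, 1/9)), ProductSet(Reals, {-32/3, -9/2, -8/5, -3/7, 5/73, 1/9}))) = Union(ProductSet({1/8}, Interval(5/73, 1/9)), ProductSet(Reals, {-32/3, -9/2, -8/5, -3/7, 5/73, 1/9}))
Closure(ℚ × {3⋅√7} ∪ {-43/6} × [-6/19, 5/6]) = ({-43/6} × [-6/19, 5/6]) ∪ (ℝ × {3⋅√7})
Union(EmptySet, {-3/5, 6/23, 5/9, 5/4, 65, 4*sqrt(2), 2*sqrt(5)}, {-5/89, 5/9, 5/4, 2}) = {-3/5, -5/89, 6/23, 5/9, 5/4, 2, 65, 4*sqrt(2), 2*sqrt(5)}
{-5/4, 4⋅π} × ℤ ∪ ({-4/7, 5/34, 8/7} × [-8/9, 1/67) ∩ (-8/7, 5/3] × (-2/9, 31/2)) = ({-5/4, 4⋅π} × ℤ) ∪ ({-4/7, 5/34, 8/7} × (-2/9, 1/67))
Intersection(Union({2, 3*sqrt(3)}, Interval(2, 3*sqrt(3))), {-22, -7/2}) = EmptySet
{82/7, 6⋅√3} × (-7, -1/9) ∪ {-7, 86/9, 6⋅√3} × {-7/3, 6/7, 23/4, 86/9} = ({82/7, 6⋅√3} × (-7, -1/9)) ∪ ({-7, 86/9, 6⋅√3} × {-7/3, 6/7, 23/4, 86/9})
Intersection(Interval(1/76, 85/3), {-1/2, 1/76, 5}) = {1/76, 5}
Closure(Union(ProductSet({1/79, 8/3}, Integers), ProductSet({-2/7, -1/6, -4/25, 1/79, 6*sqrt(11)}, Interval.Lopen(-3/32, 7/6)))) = Union(ProductSet({1/79, 8/3}, Integers), ProductSet({-2/7, -1/6, -4/25, 1/79, 6*sqrt(11)}, Interval(-3/32, 7/6)))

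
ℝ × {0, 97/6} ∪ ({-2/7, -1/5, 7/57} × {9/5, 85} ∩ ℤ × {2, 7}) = ℝ × {0, 97/6}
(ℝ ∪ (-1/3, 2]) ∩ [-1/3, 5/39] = [-1/3, 5/39]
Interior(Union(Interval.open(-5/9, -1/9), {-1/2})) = Interval.open(-5/9, -1/9)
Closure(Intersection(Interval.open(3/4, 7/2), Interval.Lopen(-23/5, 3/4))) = EmptySet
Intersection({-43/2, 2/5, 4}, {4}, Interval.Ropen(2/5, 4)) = EmptySet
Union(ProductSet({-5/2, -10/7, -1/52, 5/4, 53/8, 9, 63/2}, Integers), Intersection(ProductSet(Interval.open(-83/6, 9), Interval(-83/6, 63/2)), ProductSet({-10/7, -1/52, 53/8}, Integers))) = ProductSet({-5/2, -10/7, -1/52, 5/4, 53/8, 9, 63/2}, Integers)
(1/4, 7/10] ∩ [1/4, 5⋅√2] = (1/4, 7/10]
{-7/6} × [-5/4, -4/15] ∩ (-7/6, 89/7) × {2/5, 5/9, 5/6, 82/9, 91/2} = ∅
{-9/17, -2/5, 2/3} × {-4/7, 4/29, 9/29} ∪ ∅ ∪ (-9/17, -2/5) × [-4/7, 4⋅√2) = ({-9/17, -2/5, 2/3} × {-4/7, 4/29, 9/29}) ∪ ((-9/17, -2/5) × [-4/7, 4⋅√2))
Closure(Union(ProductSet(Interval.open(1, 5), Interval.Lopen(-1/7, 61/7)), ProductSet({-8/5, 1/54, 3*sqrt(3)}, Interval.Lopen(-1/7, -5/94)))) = Union(ProductSet({1, 5}, Interval(-1/7, 61/7)), ProductSet({-8/5, 1/54, 3*sqrt(3)}, Interval(-1/7, -5/94)), ProductSet(Interval(1, 5), {-1/7, 61/7}), ProductSet(Interval.open(1, 5), Interval.Lopen(-1/7, 61/7)))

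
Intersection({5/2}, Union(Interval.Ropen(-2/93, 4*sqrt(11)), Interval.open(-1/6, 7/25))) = {5/2}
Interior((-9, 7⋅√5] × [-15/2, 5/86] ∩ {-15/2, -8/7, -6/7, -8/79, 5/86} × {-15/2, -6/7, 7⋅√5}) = ∅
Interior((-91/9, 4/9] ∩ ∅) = ∅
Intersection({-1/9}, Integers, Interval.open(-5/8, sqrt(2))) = EmptySet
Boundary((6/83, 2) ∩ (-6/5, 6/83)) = ∅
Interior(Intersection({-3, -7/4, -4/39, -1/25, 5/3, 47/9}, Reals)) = EmptySet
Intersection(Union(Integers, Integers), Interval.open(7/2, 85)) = Range(4, 85, 1)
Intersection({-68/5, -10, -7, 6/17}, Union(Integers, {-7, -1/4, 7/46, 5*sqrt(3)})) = {-10, -7}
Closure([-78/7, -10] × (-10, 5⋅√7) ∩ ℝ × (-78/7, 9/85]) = [-78/7, -10] × [-10, 9/85]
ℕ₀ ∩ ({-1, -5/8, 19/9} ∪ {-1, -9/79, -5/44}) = ∅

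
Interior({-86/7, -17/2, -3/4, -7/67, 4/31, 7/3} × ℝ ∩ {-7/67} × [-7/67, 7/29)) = ∅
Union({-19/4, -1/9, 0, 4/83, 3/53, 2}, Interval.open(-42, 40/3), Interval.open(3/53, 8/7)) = Interval.open(-42, 40/3)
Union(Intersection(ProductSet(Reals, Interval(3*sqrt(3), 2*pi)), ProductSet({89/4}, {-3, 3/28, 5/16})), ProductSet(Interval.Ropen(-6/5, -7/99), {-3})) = ProductSet(Interval.Ropen(-6/5, -7/99), {-3})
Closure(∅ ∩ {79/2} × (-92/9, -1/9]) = ∅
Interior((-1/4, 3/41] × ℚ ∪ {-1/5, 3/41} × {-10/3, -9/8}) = ∅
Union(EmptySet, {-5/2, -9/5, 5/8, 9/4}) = {-5/2, -9/5, 5/8, 9/4}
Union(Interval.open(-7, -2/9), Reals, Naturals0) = Union(Interval(-oo, oo), Naturals0)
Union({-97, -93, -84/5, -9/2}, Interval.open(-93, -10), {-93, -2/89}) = Union({-97, -9/2, -2/89}, Interval.Ropen(-93, -10))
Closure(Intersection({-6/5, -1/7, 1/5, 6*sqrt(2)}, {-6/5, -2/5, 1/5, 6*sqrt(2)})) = {-6/5, 1/5, 6*sqrt(2)}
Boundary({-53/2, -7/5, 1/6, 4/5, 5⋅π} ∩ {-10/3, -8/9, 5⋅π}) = {5⋅π}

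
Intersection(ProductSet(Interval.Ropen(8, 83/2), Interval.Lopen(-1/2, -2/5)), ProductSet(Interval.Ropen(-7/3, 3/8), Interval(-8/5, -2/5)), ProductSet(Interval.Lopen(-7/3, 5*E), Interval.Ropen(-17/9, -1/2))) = EmptySet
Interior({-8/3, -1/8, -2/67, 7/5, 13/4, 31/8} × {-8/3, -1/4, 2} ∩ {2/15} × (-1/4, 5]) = ∅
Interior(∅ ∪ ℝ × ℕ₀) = ∅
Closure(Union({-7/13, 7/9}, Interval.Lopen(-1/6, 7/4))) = Union({-7/13}, Interval(-1/6, 7/4))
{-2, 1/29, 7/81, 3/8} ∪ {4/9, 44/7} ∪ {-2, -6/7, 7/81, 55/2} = {-2, -6/7, 1/29, 7/81, 3/8, 4/9, 44/7, 55/2}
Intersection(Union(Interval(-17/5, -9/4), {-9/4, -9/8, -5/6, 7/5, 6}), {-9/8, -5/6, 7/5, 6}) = {-9/8, -5/6, 7/5, 6}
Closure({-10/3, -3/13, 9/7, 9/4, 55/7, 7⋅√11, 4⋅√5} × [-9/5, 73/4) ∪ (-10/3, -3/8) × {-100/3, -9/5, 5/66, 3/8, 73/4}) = ([-10/3, -3/8] × {-100/3, -9/5, 5/66, 3/8, 73/4}) ∪ ({-10/3, -3/13, 9/7, 9/4, 55/7, 7⋅√11, 4⋅√5} × [-9/5, 73/4])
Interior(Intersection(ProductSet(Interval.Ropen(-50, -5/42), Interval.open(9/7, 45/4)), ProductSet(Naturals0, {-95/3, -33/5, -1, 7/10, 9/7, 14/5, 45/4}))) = EmptySet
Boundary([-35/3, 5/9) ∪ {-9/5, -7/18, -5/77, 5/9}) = {-35/3, 5/9}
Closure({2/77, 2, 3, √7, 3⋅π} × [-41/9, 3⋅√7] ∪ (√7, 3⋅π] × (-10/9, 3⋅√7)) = ([√7, 3⋅π] × {-10/9, 3⋅√7}) ∪ ((√7, 3⋅π] × (-10/9, 3⋅√7)) ∪ ({2/77, 2, 3, √7, 3⋅π} × [-41/9, 3⋅√7])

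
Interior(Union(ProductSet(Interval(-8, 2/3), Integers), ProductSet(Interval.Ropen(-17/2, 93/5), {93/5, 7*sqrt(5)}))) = EmptySet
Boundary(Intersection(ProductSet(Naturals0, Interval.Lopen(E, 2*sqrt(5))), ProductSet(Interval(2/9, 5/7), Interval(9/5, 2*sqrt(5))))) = EmptySet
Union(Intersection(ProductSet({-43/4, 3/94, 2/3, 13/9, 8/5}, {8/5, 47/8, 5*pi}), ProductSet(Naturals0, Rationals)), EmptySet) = EmptySet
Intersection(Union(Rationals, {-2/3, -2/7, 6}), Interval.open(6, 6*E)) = Intersection(Interval.open(6, 6*E), Rationals)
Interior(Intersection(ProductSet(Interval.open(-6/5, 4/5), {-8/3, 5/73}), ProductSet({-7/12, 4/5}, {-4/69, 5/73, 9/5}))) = EmptySet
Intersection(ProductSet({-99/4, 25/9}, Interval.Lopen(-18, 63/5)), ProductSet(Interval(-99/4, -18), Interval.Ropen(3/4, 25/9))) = ProductSet({-99/4}, Interval.Ropen(3/4, 25/9))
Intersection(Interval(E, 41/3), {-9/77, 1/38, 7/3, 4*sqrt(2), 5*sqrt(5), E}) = {4*sqrt(2), 5*sqrt(5), E}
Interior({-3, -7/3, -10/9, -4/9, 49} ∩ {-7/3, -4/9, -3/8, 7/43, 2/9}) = ∅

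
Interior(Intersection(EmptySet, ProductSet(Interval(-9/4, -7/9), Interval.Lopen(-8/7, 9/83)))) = EmptySet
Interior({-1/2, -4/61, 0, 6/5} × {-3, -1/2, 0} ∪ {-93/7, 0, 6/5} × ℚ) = ∅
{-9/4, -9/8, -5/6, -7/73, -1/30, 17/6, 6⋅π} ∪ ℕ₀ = {-9/4, -9/8, -5/6, -7/73, -1/30, 17/6, 6⋅π} ∪ ℕ₀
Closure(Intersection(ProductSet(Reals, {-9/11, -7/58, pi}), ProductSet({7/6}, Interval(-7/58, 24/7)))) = ProductSet({7/6}, {-7/58, pi})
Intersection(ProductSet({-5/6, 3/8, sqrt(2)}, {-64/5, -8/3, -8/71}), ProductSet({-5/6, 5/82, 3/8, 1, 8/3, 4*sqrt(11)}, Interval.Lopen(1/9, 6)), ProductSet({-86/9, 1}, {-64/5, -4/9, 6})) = EmptySet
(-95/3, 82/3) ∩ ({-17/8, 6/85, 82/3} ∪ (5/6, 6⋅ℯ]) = {-17/8, 6/85} ∪ (5/6, 6⋅ℯ]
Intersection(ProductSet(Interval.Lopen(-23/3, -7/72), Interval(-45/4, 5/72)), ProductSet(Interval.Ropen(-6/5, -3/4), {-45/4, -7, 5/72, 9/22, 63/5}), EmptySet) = EmptySet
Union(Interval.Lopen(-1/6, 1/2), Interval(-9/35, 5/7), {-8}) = Union({-8}, Interval(-9/35, 5/7))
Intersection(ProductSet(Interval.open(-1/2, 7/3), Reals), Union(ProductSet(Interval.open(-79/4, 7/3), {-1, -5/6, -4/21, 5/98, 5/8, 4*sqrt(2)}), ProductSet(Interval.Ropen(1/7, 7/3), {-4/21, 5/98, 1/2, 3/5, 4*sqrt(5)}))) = Union(ProductSet(Interval.open(-1/2, 7/3), {-1, -5/6, -4/21, 5/98, 5/8, 4*sqrt(2)}), ProductSet(Interval.Ropen(1/7, 7/3), {-4/21, 5/98, 1/2, 3/5, 4*sqrt(5)}))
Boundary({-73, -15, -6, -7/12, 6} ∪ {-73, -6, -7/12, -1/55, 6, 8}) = {-73, -15, -6, -7/12, -1/55, 6, 8}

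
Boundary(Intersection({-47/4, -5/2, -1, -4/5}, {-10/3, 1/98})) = EmptySet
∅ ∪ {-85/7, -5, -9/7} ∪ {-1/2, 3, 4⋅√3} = {-85/7, -5, -9/7, -1/2, 3, 4⋅√3}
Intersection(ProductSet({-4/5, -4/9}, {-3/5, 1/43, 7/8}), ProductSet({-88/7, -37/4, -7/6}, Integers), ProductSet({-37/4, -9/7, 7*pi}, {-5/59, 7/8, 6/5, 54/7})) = EmptySet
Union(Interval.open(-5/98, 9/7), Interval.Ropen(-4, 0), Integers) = Union(Integers, Interval.Ropen(-4, 9/7))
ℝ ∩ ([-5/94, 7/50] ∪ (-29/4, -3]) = (-29/4, -3] ∪ [-5/94, 7/50]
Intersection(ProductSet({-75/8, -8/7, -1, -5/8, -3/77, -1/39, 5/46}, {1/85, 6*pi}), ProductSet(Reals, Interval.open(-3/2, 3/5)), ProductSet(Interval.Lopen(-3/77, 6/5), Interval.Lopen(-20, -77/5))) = EmptySet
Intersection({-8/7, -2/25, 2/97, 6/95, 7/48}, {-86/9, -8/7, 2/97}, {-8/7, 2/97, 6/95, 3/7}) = {-8/7, 2/97}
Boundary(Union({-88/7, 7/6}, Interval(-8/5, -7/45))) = {-88/7, -8/5, -7/45, 7/6}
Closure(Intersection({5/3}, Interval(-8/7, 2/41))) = EmptySet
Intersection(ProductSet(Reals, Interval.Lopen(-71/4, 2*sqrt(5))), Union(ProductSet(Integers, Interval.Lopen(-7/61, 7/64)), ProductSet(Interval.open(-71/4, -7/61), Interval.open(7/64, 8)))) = Union(ProductSet(Integers, Interval.Lopen(-7/61, 7/64)), ProductSet(Interval.open(-71/4, -7/61), Interval.Lopen(7/64, 2*sqrt(5))))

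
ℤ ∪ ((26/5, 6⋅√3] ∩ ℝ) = ℤ ∪ (26/5, 6⋅√3]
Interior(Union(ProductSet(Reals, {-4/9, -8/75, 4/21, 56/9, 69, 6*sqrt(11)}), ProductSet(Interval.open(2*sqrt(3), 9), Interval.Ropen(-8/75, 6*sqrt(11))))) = ProductSet(Interval.open(2*sqrt(3), 9), Interval.open(-8/75, 6*sqrt(11)))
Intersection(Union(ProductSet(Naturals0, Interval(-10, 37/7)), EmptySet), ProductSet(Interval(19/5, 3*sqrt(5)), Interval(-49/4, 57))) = ProductSet(Range(4, 7, 1), Interval(-10, 37/7))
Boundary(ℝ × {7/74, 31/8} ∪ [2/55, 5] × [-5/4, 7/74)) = ({2/55, 5} × [-5/4, 7/74]) ∪ ((-∞, ∞) × {7/74, 31/8}) ∪ ([2/55, 5] × {-5/4, 7/74})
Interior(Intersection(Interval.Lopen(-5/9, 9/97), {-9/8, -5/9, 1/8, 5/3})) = EmptySet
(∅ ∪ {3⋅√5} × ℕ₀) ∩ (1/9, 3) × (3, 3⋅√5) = ∅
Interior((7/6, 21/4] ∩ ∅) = ∅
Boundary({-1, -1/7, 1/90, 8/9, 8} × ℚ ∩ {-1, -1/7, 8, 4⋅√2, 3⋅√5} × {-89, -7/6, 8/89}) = {-1, -1/7, 8} × {-89, -7/6, 8/89}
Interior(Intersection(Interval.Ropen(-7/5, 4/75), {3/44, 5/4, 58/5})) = EmptySet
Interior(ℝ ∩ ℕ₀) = ∅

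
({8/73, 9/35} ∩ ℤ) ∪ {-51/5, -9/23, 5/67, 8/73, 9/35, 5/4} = {-51/5, -9/23, 5/67, 8/73, 9/35, 5/4}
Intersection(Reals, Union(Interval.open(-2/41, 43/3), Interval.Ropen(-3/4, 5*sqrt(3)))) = Interval.Ropen(-3/4, 43/3)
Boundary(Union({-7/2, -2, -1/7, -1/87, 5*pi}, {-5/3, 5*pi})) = {-7/2, -2, -5/3, -1/7, -1/87, 5*pi}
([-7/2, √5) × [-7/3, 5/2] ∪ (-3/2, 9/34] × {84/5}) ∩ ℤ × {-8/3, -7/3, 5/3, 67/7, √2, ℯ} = {-3, -2, …, 2} × {-7/3, 5/3, √2}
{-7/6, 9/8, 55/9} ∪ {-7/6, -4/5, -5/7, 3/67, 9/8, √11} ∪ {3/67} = {-7/6, -4/5, -5/7, 3/67, 9/8, 55/9, √11}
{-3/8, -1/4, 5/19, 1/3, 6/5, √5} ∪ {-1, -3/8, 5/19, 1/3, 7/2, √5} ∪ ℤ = ℤ ∪ {-3/8, -1/4, 5/19, 1/3, 6/5, 7/2, √5}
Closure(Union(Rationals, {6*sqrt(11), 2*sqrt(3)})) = Reals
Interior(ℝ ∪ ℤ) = ℝ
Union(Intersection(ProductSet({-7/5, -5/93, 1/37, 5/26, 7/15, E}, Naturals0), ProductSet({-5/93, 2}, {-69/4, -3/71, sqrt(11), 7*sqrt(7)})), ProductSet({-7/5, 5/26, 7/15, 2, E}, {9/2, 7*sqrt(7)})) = ProductSet({-7/5, 5/26, 7/15, 2, E}, {9/2, 7*sqrt(7)})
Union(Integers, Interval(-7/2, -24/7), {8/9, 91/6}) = Union({8/9, 91/6}, Integers, Interval(-7/2, -24/7))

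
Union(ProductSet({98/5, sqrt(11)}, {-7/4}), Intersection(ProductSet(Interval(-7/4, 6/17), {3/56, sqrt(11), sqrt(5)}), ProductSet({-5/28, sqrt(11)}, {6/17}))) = ProductSet({98/5, sqrt(11)}, {-7/4})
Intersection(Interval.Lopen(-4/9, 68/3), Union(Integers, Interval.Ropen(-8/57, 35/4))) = Union(Interval.Ropen(-8/57, 35/4), Range(0, 23, 1))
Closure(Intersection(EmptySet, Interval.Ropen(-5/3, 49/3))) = EmptySet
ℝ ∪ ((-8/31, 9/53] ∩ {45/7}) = ℝ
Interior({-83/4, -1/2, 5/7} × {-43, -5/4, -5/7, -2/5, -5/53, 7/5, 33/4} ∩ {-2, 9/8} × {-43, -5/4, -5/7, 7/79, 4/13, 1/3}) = ∅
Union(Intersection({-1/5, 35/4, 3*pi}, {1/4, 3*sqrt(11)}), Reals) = Reals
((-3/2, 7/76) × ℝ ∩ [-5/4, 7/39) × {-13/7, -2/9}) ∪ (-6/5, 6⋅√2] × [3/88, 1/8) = ([-5/4, 7/76) × {-13/7, -2/9}) ∪ ((-6/5, 6⋅√2] × [3/88, 1/8))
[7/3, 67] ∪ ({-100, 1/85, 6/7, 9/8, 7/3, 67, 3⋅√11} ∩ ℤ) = {-100} ∪ [7/3, 67]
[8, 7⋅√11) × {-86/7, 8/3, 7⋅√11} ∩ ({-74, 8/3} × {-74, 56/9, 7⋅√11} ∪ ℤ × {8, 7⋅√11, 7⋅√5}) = {8, 9, …, 23} × {7⋅√11}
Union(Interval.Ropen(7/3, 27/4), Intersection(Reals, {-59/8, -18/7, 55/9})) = Union({-59/8, -18/7}, Interval.Ropen(7/3, 27/4))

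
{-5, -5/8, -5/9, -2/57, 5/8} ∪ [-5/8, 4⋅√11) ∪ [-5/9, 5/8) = {-5} ∪ [-5/8, 4⋅√11)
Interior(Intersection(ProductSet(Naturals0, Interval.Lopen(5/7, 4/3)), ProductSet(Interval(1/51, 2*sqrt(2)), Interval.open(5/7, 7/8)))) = EmptySet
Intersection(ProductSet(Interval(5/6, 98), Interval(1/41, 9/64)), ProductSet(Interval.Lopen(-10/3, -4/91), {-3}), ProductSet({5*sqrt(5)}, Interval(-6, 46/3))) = EmptySet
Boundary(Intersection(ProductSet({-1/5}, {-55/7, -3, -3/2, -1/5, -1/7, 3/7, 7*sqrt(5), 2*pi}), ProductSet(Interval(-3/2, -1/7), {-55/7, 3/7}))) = ProductSet({-1/5}, {-55/7, 3/7})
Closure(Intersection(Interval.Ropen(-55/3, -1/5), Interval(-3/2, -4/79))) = Interval(-3/2, -1/5)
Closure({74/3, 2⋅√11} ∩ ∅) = ∅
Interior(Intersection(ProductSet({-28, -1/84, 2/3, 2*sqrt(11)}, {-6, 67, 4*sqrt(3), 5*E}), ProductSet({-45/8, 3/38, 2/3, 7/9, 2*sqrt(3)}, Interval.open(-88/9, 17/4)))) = EmptySet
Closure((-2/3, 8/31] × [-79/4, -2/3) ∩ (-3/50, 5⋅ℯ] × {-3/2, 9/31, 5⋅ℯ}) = [-3/50, 8/31] × {-3/2}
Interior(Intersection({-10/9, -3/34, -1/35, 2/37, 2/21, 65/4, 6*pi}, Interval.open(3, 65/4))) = EmptySet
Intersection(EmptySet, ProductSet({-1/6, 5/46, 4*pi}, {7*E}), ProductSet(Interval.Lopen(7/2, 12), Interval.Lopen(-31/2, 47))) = EmptySet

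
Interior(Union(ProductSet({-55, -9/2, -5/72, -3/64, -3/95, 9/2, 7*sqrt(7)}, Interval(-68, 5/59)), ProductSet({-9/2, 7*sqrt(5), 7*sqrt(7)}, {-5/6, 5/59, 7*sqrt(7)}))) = EmptySet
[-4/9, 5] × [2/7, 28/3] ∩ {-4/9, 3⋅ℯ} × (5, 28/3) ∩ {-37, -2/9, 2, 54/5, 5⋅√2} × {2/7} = ∅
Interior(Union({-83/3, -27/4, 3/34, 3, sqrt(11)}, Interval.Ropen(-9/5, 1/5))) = Interval.open(-9/5, 1/5)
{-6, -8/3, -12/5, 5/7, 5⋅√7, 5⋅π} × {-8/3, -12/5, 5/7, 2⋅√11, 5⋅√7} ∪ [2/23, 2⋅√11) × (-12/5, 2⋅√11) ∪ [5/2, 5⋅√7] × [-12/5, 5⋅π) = ([5/2, 5⋅√7] × [-12/5, 5⋅π)) ∪ ([2/23, 2⋅√11) × (-12/5, 2⋅√11)) ∪ ({-6, -8/3, -12/5, 5/7, 5⋅√7, 5⋅π} × {-8/3, -12/5, 5/7, 2⋅√11, 5⋅√7})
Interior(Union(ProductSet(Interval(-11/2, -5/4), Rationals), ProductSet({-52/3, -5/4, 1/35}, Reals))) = EmptySet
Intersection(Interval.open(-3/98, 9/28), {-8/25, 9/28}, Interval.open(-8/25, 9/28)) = EmptySet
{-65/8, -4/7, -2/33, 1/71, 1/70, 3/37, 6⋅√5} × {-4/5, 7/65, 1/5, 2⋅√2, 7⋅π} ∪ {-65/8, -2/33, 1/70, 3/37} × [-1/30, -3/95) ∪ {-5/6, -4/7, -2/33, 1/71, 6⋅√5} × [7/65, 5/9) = ({-65/8, -2/33, 1/70, 3/37} × [-1/30, -3/95)) ∪ ({-5/6, -4/7, -2/33, 1/71, 6⋅√5} × [7/65, 5/9)) ∪ ({-65/8, -4/7, -2/33, 1/71, 1/70, 3/37, 6⋅√5} × {-4/5, 7/65, 1/5, 2⋅√2, 7⋅π})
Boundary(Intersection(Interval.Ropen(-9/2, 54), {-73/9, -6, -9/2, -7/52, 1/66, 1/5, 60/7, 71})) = {-9/2, -7/52, 1/66, 1/5, 60/7}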